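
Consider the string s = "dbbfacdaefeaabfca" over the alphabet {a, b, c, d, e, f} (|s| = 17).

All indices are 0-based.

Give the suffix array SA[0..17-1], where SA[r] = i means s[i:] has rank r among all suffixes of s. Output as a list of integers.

[16, 11, 12, 4, 7, 1, 2, 13, 15, 5, 6, 0, 10, 8, 3, 14, 9]

sorted suffixes:
  #0 SA[0]=16  'a'
  #1 SA[1]=11  'aabfca'
  #2 SA[2]=12  'abfca'
  #3 SA[3]=4  'acdaefeaabfca'
  #4 SA[4]=7  'aefeaabfca'
  #5 SA[5]=1  'bbfacdaefeaabfca'
  #6 SA[6]=2  'bfacdaefeaabfca'
  #7 SA[7]=13  'bfca'
  #8 SA[8]=15  'ca'
  #9 SA[9]=5  'cdaefeaabfca'
  #10 SA[10]=6  'daefeaabfca'
  #11 SA[11]=0  'dbbfacdaefeaabfca'
  #12 SA[12]=10  'eaabfca'
  #13 SA[13]=8  'efeaabfca'
  #14 SA[14]=3  'facdaefeaabfca'
  #15 SA[15]=14  'fca'
  #16 SA[16]=9  'feaabfca'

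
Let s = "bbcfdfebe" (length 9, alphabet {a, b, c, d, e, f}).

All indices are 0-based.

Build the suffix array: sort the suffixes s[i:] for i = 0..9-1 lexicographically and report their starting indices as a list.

rank | idx | suffix
   0 |   0 | bbcfdfebe
   1 |   1 | bcfdfebe
   2 |   7 | be
   3 |   2 | cfdfebe
   4 |   4 | dfebe
   5 |   8 | e
   6 |   6 | ebe
   7 |   3 | fdfebe
   8 |   5 | febe

[0, 1, 7, 2, 4, 8, 6, 3, 5]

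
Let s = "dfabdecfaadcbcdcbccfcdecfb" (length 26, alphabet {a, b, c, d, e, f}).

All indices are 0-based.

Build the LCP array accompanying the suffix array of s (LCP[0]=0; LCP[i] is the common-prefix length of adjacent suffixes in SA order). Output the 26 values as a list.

rank→(start, suffix):
  0 → (8, 'aadcbcdcbccfcdecfb')
  1 → (2, 'abdecfaadcbcdcbccfcdecfb')
  2 → (9, 'adcbcdcbccfcdecfb')
  3 → (25, 'b')
  4 → (16, 'bccfcdecfb')
  5 → (12, 'bcdcbccfcdecfb')
  6 → (3, 'bdecfaadcbcdcbccfcdecfb')
  7 → (15, 'cbccfcdecfb')
  8 → (11, 'cbcdcbccfcdecfb')
  9 → (17, 'ccfcdecfb')
  10 → (13, 'cdcbccfcdecfb')
  11 → (20, 'cdecfb')
  12 → (6, 'cfaadcbcdcbccfcdecfb')
  13 → (23, 'cfb')
  14 → (18, 'cfcdecfb')
  15 → (14, 'dcbccfcdecfb')
  16 → (10, 'dcbcdcbccfcdecfb')
  17 → (4, 'decfaadcbcdcbccfcdecfb')
  18 → (21, 'decfb')
  19 → (0, 'dfabdecfaadcbcdcbccfcdecfb')
  20 → (5, 'ecfaadcbcdcbccfcdecfb')
  21 → (22, 'ecfb')
  22 → (7, 'faadcbcdcbccfcdecfb')
  23 → (1, 'fabdecfaadcbcdcbccfcdecfb')
  24 → (24, 'fb')
  25 → (19, 'fcdecfb')

SA = [8, 2, 9, 25, 16, 12, 3, 15, 11, 17, 13, 20, 6, 23, 18, 14, 10, 4, 21, 0, 5, 22, 7, 1, 24, 19]
[i] adj suffixes → lcp
  [1] 8/2 → 1 ('a')
  [2] 2/9 → 1 ('a')
  [3] 9/25 → 0 ('')
  [4] 25/16 → 1 ('b')
  [5] 16/12 → 2 ('bc')
  [6] 12/3 → 1 ('b')
  [7] 3/15 → 0 ('')
  [8] 15/11 → 3 ('cbc')
  [9] 11/17 → 1 ('c')
  [10] 17/13 → 1 ('c')
  [11] 13/20 → 2 ('cd')
  [12] 20/6 → 1 ('c')
  [13] 6/23 → 2 ('cf')
  [14] 23/18 → 2 ('cf')
  [15] 18/14 → 0 ('')
  [16] 14/10 → 4 ('dcbc')
  [17] 10/4 → 1 ('d')
  [18] 4/21 → 4 ('decf')
  [19] 21/0 → 1 ('d')
  [20] 0/5 → 0 ('')
  [21] 5/22 → 3 ('ecf')
  [22] 22/7 → 0 ('')
  [23] 7/1 → 2 ('fa')
  [24] 1/24 → 1 ('f')
  [25] 24/19 → 1 ('f')

[0, 1, 1, 0, 1, 2, 1, 0, 3, 1, 1, 2, 1, 2, 2, 0, 4, 1, 4, 1, 0, 3, 0, 2, 1, 1]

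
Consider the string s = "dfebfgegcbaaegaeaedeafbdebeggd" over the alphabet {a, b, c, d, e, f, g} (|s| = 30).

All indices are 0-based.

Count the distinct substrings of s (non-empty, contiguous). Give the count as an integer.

435

rank | idx | suffix
   0 |  10 | aaegaeaedeafbdebeggd
   1 |  14 | aeaedeafbdebeggd
   2 |  16 | aedeafbdebeggd
   3 |  11 | aegaeaedeafbdebeggd
   4 |  20 | afbdebeggd
   5 |   9 | baaegaeaedeafbdebeggd
   6 |  22 | bdebeggd
   7 |  25 | beggd
   8 |   3 | bfgegcbaaegaeaedeafbdebeggd
   9 |   8 | cbaaegaeaedeafbdebeggd
  10 |  29 | d
  11 |  18 | deafbdebeggd
  12 |  23 | debeggd
  13 |   0 | dfebfgegcbaaegaeaedeafbdebeggd
  14 |  15 | eaedeafbdebeggd
  15 |  19 | eafbdebeggd
  16 |  24 | ebeggd
  17 |   2 | ebfgegcbaaegaeaedeafbdebeggd
  18 |  17 | edeafbdebeggd
  19 |  12 | egaeaedeafbdebeggd
  20 |   6 | egcbaaegaeaedeafbdebeggd
  21 |  26 | eggd
  22 |  21 | fbdebeggd
  23 |   1 | febfgegcbaaegaeaedeafbdebeggd
  24 |   4 | fgegcbaaegaeaedeafbdebeggd
  25 |  13 | gaeaedeafbdebeggd
  26 |   7 | gcbaaegaeaedeafbdebeggd
  27 |  28 | gd
  28 |   5 | gegcbaaegaeaedeafbdebeggd
  29 |  27 | ggd

SA = [10, 14, 16, 11, 20, 9, 22, 25, 3, 8, 29, 18, 23, 0, 15, 19, 24, 2, 17, 12, 6, 26, 21, 1, 4, 13, 7, 28, 5, 27]
i: (SA[i-1],SA[i]) lcp shared
  1: (10,14) 1 'a'
  2: (14,16) 2 'ae'
  3: (16,11) 2 'ae'
  4: (11,20) 1 'a'
  5: (20,9) 0 ''
  6: (9,22) 1 'b'
  7: (22,25) 1 'b'
  8: (25,3) 1 'b'
  9: (3,8) 0 ''
  10: (8,29) 0 ''
  11: (29,18) 1 'd'
  12: (18,23) 2 'de'
  13: (23,0) 1 'd'
  14: (0,15) 0 ''
  15: (15,19) 2 'ea'
  16: (19,24) 1 'e'
  17: (24,2) 2 'eb'
  18: (2,17) 1 'e'
  19: (17,12) 1 'e'
  20: (12,6) 2 'eg'
  21: (6,26) 2 'eg'
  22: (26,21) 0 ''
  23: (21,1) 1 'f'
  24: (1,4) 1 'f'
  25: (4,13) 0 ''
  26: (13,7) 1 'g'
  27: (7,28) 1 'g'
  28: (28,5) 1 'g'
  29: (5,27) 1 'g'

n(n+1)/2 = 30·31/2 = 465
Σ LCP = 0 + 1 + 2 + 2 + 1 + 0 + 1 + 1 + 1 + 0 + 0 + 1 + 2 + 1 + 0 + 2 + 1 + 2 + 1 + 1 + 2 + 2 + 0 + 1 + 1 + 0 + 1 + 1 + 1 + 1 = 30
distinct = 465 − 30 = 435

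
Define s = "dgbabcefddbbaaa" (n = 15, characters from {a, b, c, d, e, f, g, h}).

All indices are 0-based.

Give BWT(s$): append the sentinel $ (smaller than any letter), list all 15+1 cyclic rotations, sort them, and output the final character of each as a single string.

rank  rotation          last
    0  $dgbabcefddbbaaa  a
    1  a$dgbabcefddbbaa  a
    2  aa$dgbabcefddbba  a
    3  aaa$dgbabcefddbb  b
    4  abcefddbbaaa$dgb  b
    5  baaa$dgbabcefddb  b
    6  babcefddbbaaa$dg  g
    7  bbaaa$dgbabcefdd  d
    8  bcefddbbaaa$dgba  a
    9  cefddbbaaa$dgbab  b
   10  dbbaaa$dgbabcefd  d
   11  ddbbaaa$dgbabcef  f
   12  dgbabcefddbbaaa$  $
   13  efddbbaaa$dgbabc  c
   14  fddbbaaa$dgbabce  e
   15  gbabcefddbbaaa$d  d

aaabbbgdabdf$ced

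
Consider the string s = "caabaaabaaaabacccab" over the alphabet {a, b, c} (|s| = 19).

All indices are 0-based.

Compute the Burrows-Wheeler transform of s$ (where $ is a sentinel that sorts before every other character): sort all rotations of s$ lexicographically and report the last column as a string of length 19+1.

bbbaacacaaabaaaa$cca

rank  rotation              last
    0  $caabaaabaaaabacccab  b
    1  aaaabacccab$caabaaab  b
    2  aaabaaaabacccab$caab  b
    3  aaabacccab$caabaaaba  a
    4  aabaaaabacccab$caaba  a
    5  aabaaabaaaabacccab$c  c
    6  aabacccab$caabaaabaa  a
    7  ab$caabaaabaaaabaccc  c
    8  abaaaabacccab$caabaa  a
    9  abaaabaaaabacccab$ca  a
   10  abacccab$caabaaabaaa  a
   11  acccab$caabaaabaaaab  b
   12  b$caabaaabaaaabaccca  a
   13  baaaabacccab$caabaaa  a
   14  baaabaaaabacccab$caa  a
   15  bacccab$caabaaabaaaa  a
   16  caabaaabaaaabacccab$  $
   17  cab$caabaaabaaaabacc  c
   18  ccab$caabaaabaaaabac  c
   19  cccab$caabaaabaaaaba  a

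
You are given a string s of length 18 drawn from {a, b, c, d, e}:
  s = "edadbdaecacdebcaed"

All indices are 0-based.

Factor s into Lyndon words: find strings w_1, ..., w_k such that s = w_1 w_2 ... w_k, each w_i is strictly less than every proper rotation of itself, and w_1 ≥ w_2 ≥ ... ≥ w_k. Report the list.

emit factor 1: 'e' (i=0, period=1)
emit factor 2: 'd' (i=1, period=1)
emit factor 3: 'adbdaec' (i=2, period=7)
emit factor 4: 'acdebcaed' (i=9, period=9)

["e", "d", "adbdaec", "acdebcaed"]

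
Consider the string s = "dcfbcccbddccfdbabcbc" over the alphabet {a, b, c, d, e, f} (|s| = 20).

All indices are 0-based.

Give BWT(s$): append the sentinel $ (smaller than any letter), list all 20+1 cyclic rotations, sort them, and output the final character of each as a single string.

cbdcafcbbccbddcfd$bcc

rank  rotation               last
    0  $dcfbcccbddccfdbabcbc  c
    1  abcbc$dcfbcccbddccfdb  b
    2  babcbc$dcfbcccbddccfd  d
    3  bc$dcfbcccbddccfdbabc  c
    4  bcbc$dcfbcccbddccfdba  a
    5  bcccbddccfdbabcbc$dcf  f
    6  bddccfdbabcbc$dcfbccc  c
    7  c$dcfbcccbddccfdbabcb  b
    8  cbc$dcfbcccbddccfdbab  b
    9  cbddccfdbabcbc$dcfbcc  c
   10  ccbddccfdbabcbc$dcfbc  c
   11  cccbddccfdbabcbc$dcfb  b
   12  ccfdbabcbc$dcfbcccbdd  d
   13  cfbcccbddccfdbabcbc$d  d
   14  cfdbabcbc$dcfbcccbddc  c
   15  dbabcbc$dcfbcccbddccf  f
   16  dccfdbabcbc$dcfbcccbd  d
   17  dcfbcccbddccfdbabcbc$  $
   18  ddccfdbabcbc$dcfbcccb  b
   19  fbcccbddccfdbabcbc$dc  c
   20  fdbabcbc$dcfbcccbddcc  c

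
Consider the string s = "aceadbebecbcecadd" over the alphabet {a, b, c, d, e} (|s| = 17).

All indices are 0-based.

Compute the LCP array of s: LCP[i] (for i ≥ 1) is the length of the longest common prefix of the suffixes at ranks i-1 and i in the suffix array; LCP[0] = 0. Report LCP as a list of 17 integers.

rank | idx | suffix
   0 |   0 | aceadbebecbcecadd
   1 |   3 | adbebecbcecadd
   2 |  14 | add
   3 |  10 | bcecadd
   4 |   5 | bebecbcecadd
   5 |   7 | becbcecadd
   6 |  13 | cadd
   7 |   9 | cbcecadd
   8 |   1 | ceadbebecbcecadd
   9 |  11 | cecadd
  10 |  16 | d
  11 |   4 | dbebecbcecadd
  12 |  15 | dd
  13 |   2 | eadbebecbcecadd
  14 |   6 | ebecbcecadd
  15 |  12 | ecadd
  16 |   8 | ecbcecadd

SA = [0, 3, 14, 10, 5, 7, 13, 9, 1, 11, 16, 4, 15, 2, 6, 12, 8]
rank  pair      lcp
   1  s[0:],s[3:]  1  'a'
   2  s[3:],s[14:]  2  'ad'
   3  s[14:],s[10:]  0  ''
   4  s[10:],s[5:]  1  'b'
   5  s[5:],s[7:]  2  'be'
   6  s[7:],s[13:]  0  ''
   7  s[13:],s[9:]  1  'c'
   8  s[9:],s[1:]  1  'c'
   9  s[1:],s[11:]  2  'ce'
  10  s[11:],s[16:]  0  ''
  11  s[16:],s[4:]  1  'd'
  12  s[4:],s[15:]  1  'd'
  13  s[15:],s[2:]  0  ''
  14  s[2:],s[6:]  1  'e'
  15  s[6:],s[12:]  1  'e'
  16  s[12:],s[8:]  2  'ec'

[0, 1, 2, 0, 1, 2, 0, 1, 1, 2, 0, 1, 1, 0, 1, 1, 2]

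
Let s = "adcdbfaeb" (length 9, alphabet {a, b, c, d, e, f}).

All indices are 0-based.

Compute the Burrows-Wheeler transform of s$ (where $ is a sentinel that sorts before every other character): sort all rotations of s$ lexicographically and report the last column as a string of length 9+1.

b$feddcaab

rank  rotation    last
    0  $adcdbfaeb  b
    1  adcdbfaeb$  $
    2  aeb$adcdbf  f
    3  b$adcdbfae  e
    4  bfaeb$adcd  d
    5  cdbfaeb$ad  d
    6  dbfaeb$adc  c
    7  dcdbfaeb$a  a
    8  eb$adcdbfa  a
    9  faeb$adcdb  b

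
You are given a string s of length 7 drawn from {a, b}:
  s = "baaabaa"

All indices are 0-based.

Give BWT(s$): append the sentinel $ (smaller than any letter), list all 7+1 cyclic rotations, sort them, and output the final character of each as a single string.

aabbaaa$

rank  rotation  last
    0  $baaabaa  a
    1  a$baaaba  a
    2  aa$baaab  b
    3  aaabaa$b  b
    4  aabaa$ba  a
    5  abaa$baa  a
    6  baa$baaa  a
    7  baaabaa$  $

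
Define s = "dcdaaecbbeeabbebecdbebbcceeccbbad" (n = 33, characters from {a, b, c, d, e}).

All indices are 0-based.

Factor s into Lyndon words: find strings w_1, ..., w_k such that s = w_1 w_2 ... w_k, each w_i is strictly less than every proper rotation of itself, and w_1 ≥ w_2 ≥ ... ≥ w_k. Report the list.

emit factor 1: 'd' (i=0, period=1)
emit factor 2: 'cd' (i=1, period=2)
emit factor 3: 'aaecbbeeabbebecdbebbcceeccbbad' (i=3, period=30)

["d", "cd", "aaecbbeeabbebecdbebbcceeccbbad"]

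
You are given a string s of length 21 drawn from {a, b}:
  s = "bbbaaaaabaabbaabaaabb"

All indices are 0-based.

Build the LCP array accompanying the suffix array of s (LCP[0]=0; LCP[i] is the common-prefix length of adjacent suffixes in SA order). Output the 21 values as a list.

[0, 4, 3, 4, 2, 5, 3, 4, 1, 4, 2, 3, 0, 1, 4, 3, 4, 1, 2, 4, 2]

rank→(start, suffix):
  0 → (3, 'aaaaabaabbaabaaabb')
  1 → (4, 'aaaabaabbaabaaabb')
  2 → (5, 'aaabaabbaabaaabb')
  3 → (16, 'aaabb')
  4 → (13, 'aabaaabb')
  5 → (6, 'aabaabbaabaaabb')
  6 → (17, 'aabb')
  7 → (9, 'aabbaabaaabb')
  8 → (14, 'abaaabb')
  9 → (7, 'abaabbaabaaabb')
  10 → (18, 'abb')
  11 → (10, 'abbaabaaabb')
  12 → (20, 'b')
  13 → (2, 'baaaaabaabbaabaaabb')
  14 → (15, 'baaabb')
  15 → (12, 'baabaaabb')
  16 → (8, 'baabbaabaaabb')
  17 → (19, 'bb')
  18 → (1, 'bbaaaaabaabbaabaaabb')
  19 → (11, 'bbaabaaabb')
  20 → (0, 'bbbaaaaabaabbaabaaabb')

SA = [3, 4, 5, 16, 13, 6, 17, 9, 14, 7, 18, 10, 20, 2, 15, 12, 8, 19, 1, 11, 0]
[i] adj suffixes → lcp
  [1] 3/4 → 4 ('aaaa')
  [2] 4/5 → 3 ('aaa')
  [3] 5/16 → 4 ('aaab')
  [4] 16/13 → 2 ('aa')
  [5] 13/6 → 5 ('aabaa')
  [6] 6/17 → 3 ('aab')
  [7] 17/9 → 4 ('aabb')
  [8] 9/14 → 1 ('a')
  [9] 14/7 → 4 ('abaa')
  [10] 7/18 → 2 ('ab')
  [11] 18/10 → 3 ('abb')
  [12] 10/20 → 0 ('')
  [13] 20/2 → 1 ('b')
  [14] 2/15 → 4 ('baaa')
  [15] 15/12 → 3 ('baa')
  [16] 12/8 → 4 ('baab')
  [17] 8/19 → 1 ('b')
  [18] 19/1 → 2 ('bb')
  [19] 1/11 → 4 ('bbaa')
  [20] 11/0 → 2 ('bb')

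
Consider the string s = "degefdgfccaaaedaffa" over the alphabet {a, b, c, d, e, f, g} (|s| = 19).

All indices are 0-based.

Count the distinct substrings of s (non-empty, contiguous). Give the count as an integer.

rank | idx | suffix
   0 |  18 | a
   1 |  10 | aaaedaffa
   2 |  11 | aaedaffa
   3 |  12 | aedaffa
   4 |  15 | affa
   5 |   9 | caaaedaffa
   6 |   8 | ccaaaedaffa
   7 |  14 | daffa
   8 |   0 | degefdgfccaaaedaffa
   9 |   5 | dgfccaaaedaffa
  10 |  13 | edaffa
  11 |   3 | efdgfccaaaedaffa
  12 |   1 | egefdgfccaaaedaffa
  13 |  17 | fa
  14 |   7 | fccaaaedaffa
  15 |   4 | fdgfccaaaedaffa
  16 |  16 | ffa
  17 |   2 | gefdgfccaaaedaffa
  18 |   6 | gfccaaaedaffa

SA = [18, 10, 11, 12, 15, 9, 8, 14, 0, 5, 13, 3, 1, 17, 7, 4, 16, 2, 6]
rank  pair      lcp
   1  s[18:],s[10:]  1  'a'
   2  s[10:],s[11:]  2  'aa'
   3  s[11:],s[12:]  1  'a'
   4  s[12:],s[15:]  1  'a'
   5  s[15:],s[9:]  0  ''
   6  s[9:],s[8:]  1  'c'
   7  s[8:],s[14:]  0  ''
   8  s[14:],s[0:]  1  'd'
   9  s[0:],s[5:]  1  'd'
  10  s[5:],s[13:]  0  ''
  11  s[13:],s[3:]  1  'e'
  12  s[3:],s[1:]  1  'e'
  13  s[1:],s[17:]  0  ''
  14  s[17:],s[7:]  1  'f'
  15  s[7:],s[4:]  1  'f'
  16  s[4:],s[16:]  1  'f'
  17  s[16:],s[2:]  0  ''
  18  s[2:],s[6:]  1  'g'

n(n+1)/2 = 19·20/2 = 190
Σ LCP = 0 + 1 + 2 + 1 + 1 + 0 + 1 + 0 + 1 + 1 + 0 + 1 + 1 + 0 + 1 + 1 + 1 + 0 + 1 = 14
distinct = 190 − 14 = 176

176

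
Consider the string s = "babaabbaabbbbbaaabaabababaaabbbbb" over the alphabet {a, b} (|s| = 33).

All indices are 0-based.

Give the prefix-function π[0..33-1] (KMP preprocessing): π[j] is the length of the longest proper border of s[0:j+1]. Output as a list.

π[0] = 0
j=1 s[j]='a': π[1]=0 (border '')
j=2 s[j]='b': π[2]=1 (border 'b')
j=3 s[j]='a': π[3]=2 (border 'ba')
j=4 s[j]='a': k: 2→0; π[4]=0 (border '')
j=5 s[j]='b': π[5]=1 (border 'b')
j=6 s[j]='b': k: 1→0; π[6]=1 (border 'b')
j=7 s[j]='a': π[7]=2 (border 'ba')
j=8 s[j]='a': k: 2→0; π[8]=0 (border '')
j=9 s[j]='b': π[9]=1 (border 'b')
j=10 s[j]='b': k: 1→0; π[10]=1 (border 'b')
j=11 s[j]='b': k: 1→0; π[11]=1 (border 'b')
j=12 s[j]='b': k: 1→0; π[12]=1 (border 'b')
j=13 s[j]='b': k: 1→0; π[13]=1 (border 'b')
j=14 s[j]='a': π[14]=2 (border 'ba')
j=15 s[j]='a': k: 2→0; π[15]=0 (border '')
j=16 s[j]='a': π[16]=0 (border '')
j=17 s[j]='b': π[17]=1 (border 'b')
j=18 s[j]='a': π[18]=2 (border 'ba')
j=19 s[j]='a': k: 2→0; π[19]=0 (border '')
j=20 s[j]='b': π[20]=1 (border 'b')
j=21 s[j]='a': π[21]=2 (border 'ba')
j=22 s[j]='b': π[22]=3 (border 'bab')
j=23 s[j]='a': π[23]=4 (border 'baba')
j=24 s[j]='b': k: 4→2; π[24]=3 (border 'bab')
j=25 s[j]='a': π[25]=4 (border 'baba')
j=26 s[j]='a': π[26]=5 (border 'babaa')
j=27 s[j]='a': k: 5→0; π[27]=0 (border '')
j=28 s[j]='b': π[28]=1 (border 'b')
j=29 s[j]='b': k: 1→0; π[29]=1 (border 'b')
j=30 s[j]='b': k: 1→0; π[30]=1 (border 'b')
j=31 s[j]='b': k: 1→0; π[31]=1 (border 'b')
j=32 s[j]='b': k: 1→0; π[32]=1 (border 'b')

[0, 0, 1, 2, 0, 1, 1, 2, 0, 1, 1, 1, 1, 1, 2, 0, 0, 1, 2, 0, 1, 2, 3, 4, 3, 4, 5, 0, 1, 1, 1, 1, 1]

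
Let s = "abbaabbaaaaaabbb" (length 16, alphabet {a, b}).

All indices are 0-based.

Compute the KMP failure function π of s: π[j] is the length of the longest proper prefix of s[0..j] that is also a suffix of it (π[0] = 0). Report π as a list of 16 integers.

π[0] = 0
j=1 s[j]='b': π[1]=0 (border '')
j=2 s[j]='b': π[2]=0 (border '')
j=3 s[j]='a': π[3]=1 (border 'a')
j=4 s[j]='a': k: 1→0; π[4]=1 (border 'a')
j=5 s[j]='b': π[5]=2 (border 'ab')
j=6 s[j]='b': π[6]=3 (border 'abb')
j=7 s[j]='a': π[7]=4 (border 'abba')
j=8 s[j]='a': π[8]=5 (border 'abbaa')
j=9 s[j]='a': k: 5→1→0; π[9]=1 (border 'a')
j=10 s[j]='a': k: 1→0; π[10]=1 (border 'a')
j=11 s[j]='a': k: 1→0; π[11]=1 (border 'a')
j=12 s[j]='a': k: 1→0; π[12]=1 (border 'a')
j=13 s[j]='b': π[13]=2 (border 'ab')
j=14 s[j]='b': π[14]=3 (border 'abb')
j=15 s[j]='b': k: 3→0; π[15]=0 (border '')

[0, 0, 0, 1, 1, 2, 3, 4, 5, 1, 1, 1, 1, 2, 3, 0]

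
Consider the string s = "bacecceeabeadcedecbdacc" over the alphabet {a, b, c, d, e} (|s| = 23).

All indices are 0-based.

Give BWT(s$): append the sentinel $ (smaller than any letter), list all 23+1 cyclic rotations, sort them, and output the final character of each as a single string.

cedbe$caceaeadcbaeebdccc

rank  rotation                  last
    0  $bacecceeabeadcedecbdacc  c
    1  abeadcedecbdacc$baceccee  e
    2  acc$bacecceeabeadcedecbd  d
    3  acecceeabeadcedecbdacc$b  b
    4  adcedecbdacc$bacecceeabe  e
    5  bacecceeabeadcedecbdacc$  $
    6  bdacc$bacecceeabeadcedec  c
    7  beadcedecbdacc$bacecceea  a
    8  c$bacecceeabeadcedecbdac  c
    9  cbdacc$bacecceeabeadcede  e
   10  cc$bacecceeabeadcedecbda  a
   11  cceeabeadcedecbdacc$bace  e
   12  cecceeabeadcedecbdacc$ba  a
   13  cedecbdacc$bacecceeabead  d
   14  ceeabeadcedecbdacc$bacec  c
   15  dacc$bacecceeabeadcedecb  b
   16  dcedecbdacc$bacecceeabea  a
   17  decbdacc$bacecceeabeadce  e
   18  eabeadcedecbdacc$bacecce  e
   19  eadcedecbdacc$bacecceeab  b
   20  ecbdacc$bacecceeabeadced  d
   21  ecceeabeadcedecbdacc$bac  c
   22  edecbdacc$bacecceeabeadc  c
   23  eeabeadcedecbdacc$bacecc  c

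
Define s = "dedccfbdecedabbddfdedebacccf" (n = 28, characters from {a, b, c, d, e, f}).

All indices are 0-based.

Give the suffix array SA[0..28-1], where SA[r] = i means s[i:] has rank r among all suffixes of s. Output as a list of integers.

[12, 23, 22, 13, 14, 6, 24, 25, 3, 9, 26, 4, 11, 2, 15, 20, 7, 0, 18, 16, 21, 8, 10, 1, 19, 27, 5, 17]

rank | idx | suffix
   0 |  12 | abbddfdedebacccf
   1 |  23 | acccf
   2 |  22 | bacccf
   3 |  13 | bbddfdedebacccf
   4 |  14 | bddfdedebacccf
   5 |   6 | bdecedabbddfdedebacccf
   6 |  24 | cccf
   7 |  25 | ccf
   8 |   3 | ccfbdecedabbddfdedebacccf
   9 |   9 | cedabbddfdedebacccf
  10 |  26 | cf
  11 |   4 | cfbdecedabbddfdedebacccf
  12 |  11 | dabbddfdedebacccf
  13 |   2 | dccfbdecedabbddfdedebacccf
  14 |  15 | ddfdedebacccf
  15 |  20 | debacccf
  16 |   7 | decedabbddfdedebacccf
  17 |   0 | dedccfbdecedabbddfdedebacccf
  18 |  18 | dedebacccf
  19 |  16 | dfdedebacccf
  20 |  21 | ebacccf
  21 |   8 | ecedabbddfdedebacccf
  22 |  10 | edabbddfdedebacccf
  23 |   1 | edccfbdecedabbddfdedebacccf
  24 |  19 | edebacccf
  25 |  27 | f
  26 |   5 | fbdecedabbddfdedebacccf
  27 |  17 | fdedebacccf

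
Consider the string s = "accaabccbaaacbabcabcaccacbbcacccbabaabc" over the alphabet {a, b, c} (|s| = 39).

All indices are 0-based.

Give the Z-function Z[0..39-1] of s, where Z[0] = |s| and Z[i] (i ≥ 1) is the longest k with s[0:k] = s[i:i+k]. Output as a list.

[39, 0, 0, 1, 1, 0, 0, 0, 0, 1, 1, 2, 0, 0, 1, 0, 0, 1, 0, 0, 4, 0, 0, 2, 0, 0, 0, 0, 3, 0, 0, 0, 0, 1, 0, 1, 1, 0, 0]

Z[0]=39
i=1: i≥r, start 0; Z[1]=0
i=2: i≥r, start 0; Z[2]=0
i=3: i≥r, start 0; Z[3]=1 grow→box=[3,4)
i=4: i≥r, start 0; Z[4]=1 grow→box=[4,5)
i=5: i≥r, start 0; Z[5]=0
i=6: i≥r, start 0; Z[6]=0
i=7: i≥r, start 0; Z[7]=0
i=8: i≥r, start 0; Z[8]=0
i=9: i≥r, start 0; Z[9]=1 grow→box=[9,10)
i=10: i≥r, start 0; Z[10]=1 grow→box=[10,11)
i=11: i≥r, start 0; Z[11]=2 grow→box=[11,13)
i=12: min(r-i=1, Z[1]=0)=0; Z[12]=0
i=13: i≥r, start 0; Z[13]=0
i=14: i≥r, start 0; Z[14]=1 grow→box=[14,15)
i=15: i≥r, start 0; Z[15]=0
i=16: i≥r, start 0; Z[16]=0
i=17: i≥r, start 0; Z[17]=1 grow→box=[17,18)
i=18: i≥r, start 0; Z[18]=0
i=19: i≥r, start 0; Z[19]=0
i=20: i≥r, start 0; Z[20]=4 grow→box=[20,24)
i=21: min(r-i=3, Z[1]=0)=0; Z[21]=0
i=22: min(r-i=2, Z[2]=0)=0; Z[22]=0
i=23: min(r-i=1, Z[3]=1)=1; Z[23]=2 grow→box=[23,25)
i=24: min(r-i=1, Z[1]=0)=0; Z[24]=0
i=25: i≥r, start 0; Z[25]=0
i=26: i≥r, start 0; Z[26]=0
i=27: i≥r, start 0; Z[27]=0
i=28: i≥r, start 0; Z[28]=3 grow→box=[28,31)
i=29: min(r-i=2, Z[1]=0)=0; Z[29]=0
i=30: min(r-i=1, Z[2]=0)=0; Z[30]=0
i=31: i≥r, start 0; Z[31]=0
i=32: i≥r, start 0; Z[32]=0
i=33: i≥r, start 0; Z[33]=1 grow→box=[33,34)
i=34: i≥r, start 0; Z[34]=0
i=35: i≥r, start 0; Z[35]=1 grow→box=[35,36)
i=36: i≥r, start 0; Z[36]=1 grow→box=[36,37)
i=37: i≥r, start 0; Z[37]=0
i=38: i≥r, start 0; Z[38]=0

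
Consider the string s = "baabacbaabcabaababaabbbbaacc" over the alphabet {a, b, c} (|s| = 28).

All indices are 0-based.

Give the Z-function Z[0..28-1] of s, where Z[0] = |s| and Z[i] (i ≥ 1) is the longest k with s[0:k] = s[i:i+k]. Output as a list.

Z[0]=28
i=1: fresh scan; Z[1]=0
i=2: fresh scan; Z[2]=0
i=3: fresh scan; Z[3]=2 grow→box=[3,5)
i=4: min(r-i=1, Z[1]=0)=0; Z[4]=0
i=5: fresh scan; Z[5]=0
i=6: fresh scan; Z[6]=4 grow→box=[6,10)
i=7: min(r-i=3, Z[1]=0)=0; Z[7]=0
i=8: min(r-i=2, Z[2]=0)=0; Z[8]=0
i=9: min(r-i=1, Z[3]=2)=1; Z[9]=1
i=10: fresh scan; Z[10]=0
i=11: fresh scan; Z[11]=0
i=12: fresh scan; Z[12]=5 grow→box=[12,17)
i=13: min(r-i=4, Z[1]=0)=0; Z[13]=0
i=14: min(r-i=3, Z[2]=0)=0; Z[14]=0
i=15: min(r-i=2, Z[3]=2)=2; Z[15]=2
i=16: min(r-i=1, Z[4]=0)=0; Z[16]=0
i=17: fresh scan; Z[17]=4 grow→box=[17,21)
i=18: min(r-i=3, Z[1]=0)=0; Z[18]=0
i=19: min(r-i=2, Z[2]=0)=0; Z[19]=0
i=20: min(r-i=1, Z[3]=2)=1; Z[20]=1
i=21: fresh scan; Z[21]=1 grow→box=[21,22)
i=22: fresh scan; Z[22]=1 grow→box=[22,23)
i=23: fresh scan; Z[23]=3 grow→box=[23,26)
i=24: min(r-i=2, Z[1]=0)=0; Z[24]=0
i=25: min(r-i=1, Z[2]=0)=0; Z[25]=0
i=26: fresh scan; Z[26]=0
i=27: fresh scan; Z[27]=0

[28, 0, 0, 2, 0, 0, 4, 0, 0, 1, 0, 0, 5, 0, 0, 2, 0, 4, 0, 0, 1, 1, 1, 3, 0, 0, 0, 0]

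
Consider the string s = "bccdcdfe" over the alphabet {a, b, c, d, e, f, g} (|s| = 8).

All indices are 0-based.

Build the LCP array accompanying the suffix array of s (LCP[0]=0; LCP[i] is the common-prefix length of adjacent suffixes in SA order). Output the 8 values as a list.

[0, 0, 1, 2, 0, 1, 0, 0]

sorted suffixes:
  #0 SA[0]=0  'bccdcdfe'
  #1 SA[1]=1  'ccdcdfe'
  #2 SA[2]=2  'cdcdfe'
  #3 SA[3]=4  'cdfe'
  #4 SA[4]=3  'dcdfe'
  #5 SA[5]=5  'dfe'
  #6 SA[6]=7  'e'
  #7 SA[7]=6  'fe'

SA = [0, 1, 2, 4, 3, 5, 7, 6]
rank  pair      lcp
   1  s[0:],s[1:]  0  ''
   2  s[1:],s[2:]  1  'c'
   3  s[2:],s[4:]  2  'cd'
   4  s[4:],s[3:]  0  ''
   5  s[3:],s[5:]  1  'd'
   6  s[5:],s[7:]  0  ''
   7  s[7:],s[6:]  0  ''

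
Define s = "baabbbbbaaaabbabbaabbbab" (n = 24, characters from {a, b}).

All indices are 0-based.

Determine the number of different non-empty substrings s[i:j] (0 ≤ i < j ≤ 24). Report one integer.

rank | idx | suffix
   0 |   8 | aaaabbabbaabbbab
   1 |   9 | aaabbabbaabbbab
   2 |  10 | aabbabbaabbbab
   3 |  17 | aabbbab
   4 |   1 | aabbbbbaaaabbabbaabbbab
   5 |  22 | ab
   6 |  14 | abbaabbbab
   7 |  11 | abbabbaabbbab
   8 |  18 | abbbab
   9 |   2 | abbbbbaaaabbabbaabbbab
  10 |  23 | b
  11 |   7 | baaaabbabbaabbbab
  12 |  16 | baabbbab
  13 |   0 | baabbbbbaaaabbabbaabbbab
  14 |  21 | bab
  15 |  13 | babbaabbbab
  16 |   6 | bbaaaabbabbaabbbab
  17 |  15 | bbaabbbab
  18 |  20 | bbab
  19 |  12 | bbabbaabbbab
  20 |   5 | bbbaaaabbabbaabbbab
  21 |  19 | bbbab
  22 |   4 | bbbbaaaabbabbaabbbab
  23 |   3 | bbbbbaaaabbabbaabbbab

SA = [8, 9, 10, 17, 1, 22, 14, 11, 18, 2, 23, 7, 16, 0, 21, 13, 6, 15, 20, 12, 5, 19, 4, 3]
[i] adj suffixes → lcp
  [1] 8/9 → 3 ('aaa')
  [2] 9/10 → 2 ('aa')
  [3] 10/17 → 4 ('aabb')
  [4] 17/1 → 5 ('aabbb')
  [5] 1/22 → 1 ('a')
  [6] 22/14 → 2 ('ab')
  [7] 14/11 → 4 ('abba')
  [8] 11/18 → 3 ('abb')
  [9] 18/2 → 4 ('abbb')
  [10] 2/23 → 0 ('')
  [11] 23/7 → 1 ('b')
  [12] 7/16 → 3 ('baa')
  [13] 16/0 → 6 ('baabbb')
  [14] 0/21 → 2 ('ba')
  [15] 21/13 → 3 ('bab')
  [16] 13/6 → 1 ('b')
  [17] 6/15 → 4 ('bbaa')
  [18] 15/20 → 3 ('bba')
  [19] 20/12 → 4 ('bbab')
  [20] 12/5 → 2 ('bb')
  [21] 5/19 → 4 ('bbba')
  [22] 19/4 → 3 ('bbb')
  [23] 4/3 → 4 ('bbbb')

n(n+1)/2 = 24·25/2 = 300
Σ LCP = 0 + 3 + 2 + 4 + 5 + 1 + 2 + 4 + 3 + 4 + 0 + 1 + 3 + 6 + 2 + 3 + 1 + 4 + 3 + 4 + 2 + 4 + 3 + 4 = 68
distinct = 300 − 68 = 232

232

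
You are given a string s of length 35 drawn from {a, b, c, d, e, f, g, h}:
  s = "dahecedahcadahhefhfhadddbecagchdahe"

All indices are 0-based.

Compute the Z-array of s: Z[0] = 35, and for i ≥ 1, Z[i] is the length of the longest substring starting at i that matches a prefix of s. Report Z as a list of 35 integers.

[35, 0, 0, 0, 0, 0, 3, 0, 0, 0, 0, 3, 0, 0, 0, 0, 0, 0, 0, 0, 0, 1, 1, 1, 0, 0, 0, 0, 0, 0, 0, 4, 0, 0, 0]

Z[0]=35
i=1: i≥r, start 0; Z[1]=0
i=2: i≥r, start 0; Z[2]=0
i=3: i≥r, start 0; Z[3]=0
i=4: i≥r, start 0; Z[4]=0
i=5: i≥r, start 0; Z[5]=0
i=6: i≥r, start 0; Z[6]=3 extend→box=[6,9)
i=7: min(r-i=2, Z[1]=0)=0; Z[7]=0
i=8: min(r-i=1, Z[2]=0)=0; Z[8]=0
i=9: i≥r, start 0; Z[9]=0
i=10: i≥r, start 0; Z[10]=0
i=11: i≥r, start 0; Z[11]=3 extend→box=[11,14)
i=12: min(r-i=2, Z[1]=0)=0; Z[12]=0
i=13: min(r-i=1, Z[2]=0)=0; Z[13]=0
i=14: i≥r, start 0; Z[14]=0
i=15: i≥r, start 0; Z[15]=0
i=16: i≥r, start 0; Z[16]=0
i=17: i≥r, start 0; Z[17]=0
i=18: i≥r, start 0; Z[18]=0
i=19: i≥r, start 0; Z[19]=0
i=20: i≥r, start 0; Z[20]=0
i=21: i≥r, start 0; Z[21]=1 extend→box=[21,22)
i=22: i≥r, start 0; Z[22]=1 extend→box=[22,23)
i=23: i≥r, start 0; Z[23]=1 extend→box=[23,24)
i=24: i≥r, start 0; Z[24]=0
i=25: i≥r, start 0; Z[25]=0
i=26: i≥r, start 0; Z[26]=0
i=27: i≥r, start 0; Z[27]=0
i=28: i≥r, start 0; Z[28]=0
i=29: i≥r, start 0; Z[29]=0
i=30: i≥r, start 0; Z[30]=0
i=31: i≥r, start 0; Z[31]=4 extend→box=[31,35)
i=32: min(r-i=3, Z[1]=0)=0; Z[32]=0
i=33: min(r-i=2, Z[2]=0)=0; Z[33]=0
i=34: min(r-i=1, Z[3]=0)=0; Z[34]=0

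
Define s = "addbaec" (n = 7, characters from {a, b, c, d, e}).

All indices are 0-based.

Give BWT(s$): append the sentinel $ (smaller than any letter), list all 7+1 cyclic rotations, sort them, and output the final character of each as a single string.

rank  rotation  last
    0  $addbaec  c
    1  addbaec$  $
    2  aec$addb  b
    3  baec$add  d
    4  c$addbae  e
    5  dbaec$ad  d
    6  ddbaec$a  a
    7  ec$addba  a

c$bdedaa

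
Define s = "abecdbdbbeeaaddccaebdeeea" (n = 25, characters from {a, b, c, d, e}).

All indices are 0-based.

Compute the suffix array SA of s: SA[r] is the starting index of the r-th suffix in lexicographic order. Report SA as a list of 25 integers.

[24, 11, 0, 12, 17, 7, 5, 19, 1, 8, 16, 15, 3, 6, 4, 14, 13, 20, 23, 10, 18, 2, 22, 9, 21]

rank→(start, suffix):
  0 → (24, 'a')
  1 → (11, 'aaddccaebdeeea')
  2 → (0, 'abecdbdbbeeaaddccaebdeeea')
  3 → (12, 'addccaebdeeea')
  4 → (17, 'aebdeeea')
  5 → (7, 'bbeeaaddccaebdeeea')
  6 → (5, 'bdbbeeaaddccaebdeeea')
  7 → (19, 'bdeeea')
  8 → (1, 'becdbdbbeeaaddccaebdeeea')
  9 → (8, 'beeaaddccaebdeeea')
  10 → (16, 'caebdeeea')
  11 → (15, 'ccaebdeeea')
  12 → (3, 'cdbdbbeeaaddccaebdeeea')
  13 → (6, 'dbbeeaaddccaebdeeea')
  14 → (4, 'dbdbbeeaaddccaebdeeea')
  15 → (14, 'dccaebdeeea')
  16 → (13, 'ddccaebdeeea')
  17 → (20, 'deeea')
  18 → (23, 'ea')
  19 → (10, 'eaaddccaebdeeea')
  20 → (18, 'ebdeeea')
  21 → (2, 'ecdbdbbeeaaddccaebdeeea')
  22 → (22, 'eea')
  23 → (9, 'eeaaddccaebdeeea')
  24 → (21, 'eeea')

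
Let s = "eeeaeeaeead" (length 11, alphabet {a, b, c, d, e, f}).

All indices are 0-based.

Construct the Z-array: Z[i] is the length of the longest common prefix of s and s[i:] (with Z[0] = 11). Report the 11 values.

[11, 2, 1, 0, 2, 1, 0, 2, 1, 0, 0]

Z[0]=11
i=1: i≥r, start 0; Z[1]=2 scan→box=[1,3)
i=2: min(r-i=1, Z[1]=2)=1; Z[2]=1
i=3: i≥r, start 0; Z[3]=0
i=4: i≥r, start 0; Z[4]=2 scan→box=[4,6)
i=5: min(r-i=1, Z[1]=2)=1; Z[5]=1
i=6: i≥r, start 0; Z[6]=0
i=7: i≥r, start 0; Z[7]=2 scan→box=[7,9)
i=8: min(r-i=1, Z[1]=2)=1; Z[8]=1
i=9: i≥r, start 0; Z[9]=0
i=10: i≥r, start 0; Z[10]=0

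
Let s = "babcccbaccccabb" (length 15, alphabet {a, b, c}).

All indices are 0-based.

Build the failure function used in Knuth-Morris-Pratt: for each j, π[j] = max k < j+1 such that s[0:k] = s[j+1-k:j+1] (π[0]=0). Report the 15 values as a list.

[0, 0, 1, 0, 0, 0, 1, 2, 0, 0, 0, 0, 0, 1, 1]

π[0] = 0
j=1 s[j]='a': π[1]=0 (border '')
j=2 s[j]='b': π[2]=1 (border 'b')
j=3 s[j]='c': k: 1→0; π[3]=0 (border '')
j=4 s[j]='c': π[4]=0 (border '')
j=5 s[j]='c': π[5]=0 (border '')
j=6 s[j]='b': π[6]=1 (border 'b')
j=7 s[j]='a': π[7]=2 (border 'ba')
j=8 s[j]='c': k: 2→0; π[8]=0 (border '')
j=9 s[j]='c': π[9]=0 (border '')
j=10 s[j]='c': π[10]=0 (border '')
j=11 s[j]='c': π[11]=0 (border '')
j=12 s[j]='a': π[12]=0 (border '')
j=13 s[j]='b': π[13]=1 (border 'b')
j=14 s[j]='b': k: 1→0; π[14]=1 (border 'b')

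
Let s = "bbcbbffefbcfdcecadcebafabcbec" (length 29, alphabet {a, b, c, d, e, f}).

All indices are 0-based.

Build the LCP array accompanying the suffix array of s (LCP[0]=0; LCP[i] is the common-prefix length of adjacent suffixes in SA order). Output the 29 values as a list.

sorted suffixes:
  #0 SA[0]=23  'abcbec'
  #1 SA[1]=16  'adcebafabcbec'
  #2 SA[2]=21  'afabcbec'
  #3 SA[3]=20  'bafabcbec'
  #4 SA[4]=0  'bbcbbffefbcfdcecadcebafabcbec'
  #5 SA[5]=3  'bbffefbcfdcecadcebafabcbec'
  #6 SA[6]=1  'bcbbffefbcfdcecadcebafabcbec'
  #7 SA[7]=24  'bcbec'
  #8 SA[8]=9  'bcfdcecadcebafabcbec'
  #9 SA[9]=26  'bec'
  #10 SA[10]=4  'bffefbcfdcecadcebafabcbec'
  #11 SA[11]=28  'c'
  #12 SA[12]=15  'cadcebafabcbec'
  #13 SA[13]=2  'cbbffefbcfdcecadcebafabcbec'
  #14 SA[14]=25  'cbec'
  #15 SA[15]=18  'cebafabcbec'
  #16 SA[16]=13  'cecadcebafabcbec'
  #17 SA[17]=10  'cfdcecadcebafabcbec'
  #18 SA[18]=17  'dcebafabcbec'
  #19 SA[19]=12  'dcecadcebafabcbec'
  #20 SA[20]=19  'ebafabcbec'
  #21 SA[21]=27  'ec'
  #22 SA[22]=14  'ecadcebafabcbec'
  #23 SA[23]=7  'efbcfdcecadcebafabcbec'
  #24 SA[24]=22  'fabcbec'
  #25 SA[25]=8  'fbcfdcecadcebafabcbec'
  #26 SA[26]=11  'fdcecadcebafabcbec'
  #27 SA[27]=6  'fefbcfdcecadcebafabcbec'
  #28 SA[28]=5  'ffefbcfdcecadcebafabcbec'

SA = [23, 16, 21, 20, 0, 3, 1, 24, 9, 26, 4, 28, 15, 2, 25, 18, 13, 10, 17, 12, 19, 27, 14, 7, 22, 8, 11, 6, 5]
rank  pair      lcp
   1  s[23:],s[16:]  1  'a'
   2  s[16:],s[21:]  1  'a'
   3  s[21:],s[20:]  0  ''
   4  s[20:],s[0:]  1  'b'
   5  s[0:],s[3:]  2  'bb'
   6  s[3:],s[1:]  1  'b'
   7  s[1:],s[24:]  3  'bcb'
   8  s[24:],s[9:]  2  'bc'
   9  s[9:],s[26:]  1  'b'
  10  s[26:],s[4:]  1  'b'
  11  s[4:],s[28:]  0  ''
  12  s[28:],s[15:]  1  'c'
  13  s[15:],s[2:]  1  'c'
  14  s[2:],s[25:]  2  'cb'
  15  s[25:],s[18:]  1  'c'
  16  s[18:],s[13:]  2  'ce'
  17  s[13:],s[10:]  1  'c'
  18  s[10:],s[17:]  0  ''
  19  s[17:],s[12:]  3  'dce'
  20  s[12:],s[19:]  0  ''
  21  s[19:],s[27:]  1  'e'
  22  s[27:],s[14:]  2  'ec'
  23  s[14:],s[7:]  1  'e'
  24  s[7:],s[22:]  0  ''
  25  s[22:],s[8:]  1  'f'
  26  s[8:],s[11:]  1  'f'
  27  s[11:],s[6:]  1  'f'
  28  s[6:],s[5:]  1  'f'

[0, 1, 1, 0, 1, 2, 1, 3, 2, 1, 1, 0, 1, 1, 2, 1, 2, 1, 0, 3, 0, 1, 2, 1, 0, 1, 1, 1, 1]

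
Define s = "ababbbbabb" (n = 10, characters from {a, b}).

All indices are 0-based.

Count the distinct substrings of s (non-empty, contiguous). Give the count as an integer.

sorted suffixes:
  #0 SA[0]=0  'ababbbbabb'
  #1 SA[1]=7  'abb'
  #2 SA[2]=2  'abbbbabb'
  #3 SA[3]=9  'b'
  #4 SA[4]=6  'babb'
  #5 SA[5]=1  'babbbbabb'
  #6 SA[6]=8  'bb'
  #7 SA[7]=5  'bbabb'
  #8 SA[8]=4  'bbbabb'
  #9 SA[9]=3  'bbbbabb'

SA = [0, 7, 2, 9, 6, 1, 8, 5, 4, 3]
i: (SA[i-1],SA[i]) lcp shared
  1: (0,7) 2 'ab'
  2: (7,2) 3 'abb'
  3: (2,9) 0 ''
  4: (9,6) 1 'b'
  5: (6,1) 4 'babb'
  6: (1,8) 1 'b'
  7: (8,5) 2 'bb'
  8: (5,4) 2 'bb'
  9: (4,3) 3 'bbb'

n(n+1)/2 = 10·11/2 = 55
Σ LCP = 0 + 2 + 3 + 0 + 1 + 4 + 1 + 2 + 2 + 3 = 18
distinct = 55 − 18 = 37

37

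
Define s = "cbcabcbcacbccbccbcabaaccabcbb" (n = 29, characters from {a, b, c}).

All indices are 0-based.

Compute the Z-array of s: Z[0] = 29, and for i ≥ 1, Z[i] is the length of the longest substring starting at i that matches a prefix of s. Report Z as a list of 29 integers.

Z[0]=29
i=1: outside box; Z[1]=0
i=2: outside box; Z[2]=1 grow→box=[2,3)
i=3: outside box; Z[3]=0
i=4: outside box; Z[4]=0
i=5: outside box; Z[5]=4 grow→box=[5,9)
i=6: min(r-i=3, Z[1]=0)=0; Z[6]=0
i=7: min(r-i=2, Z[2]=1)=1; Z[7]=1
i=8: min(r-i=1, Z[3]=0)=0; Z[8]=0
i=9: outside box; Z[9]=3 grow→box=[9,12)
i=10: min(r-i=2, Z[1]=0)=0; Z[10]=0
i=11: min(r-i=1, Z[2]=1)=1; Z[11]=1
i=12: outside box; Z[12]=3 grow→box=[12,15)
i=13: min(r-i=2, Z[1]=0)=0; Z[13]=0
i=14: min(r-i=1, Z[2]=1)=1; Z[14]=1
i=15: outside box; Z[15]=5 grow→box=[15,20)
i=16: min(r-i=4, Z[1]=0)=0; Z[16]=0
i=17: min(r-i=3, Z[2]=1)=1; Z[17]=1
i=18: min(r-i=2, Z[3]=0)=0; Z[18]=0
i=19: min(r-i=1, Z[4]=0)=0; Z[19]=0
i=20: outside box; Z[20]=0
i=21: outside box; Z[21]=0
i=22: outside box; Z[22]=1 grow→box=[22,23)
i=23: outside box; Z[23]=1 grow→box=[23,24)
i=24: outside box; Z[24]=0
i=25: outside box; Z[25]=0
i=26: outside box; Z[26]=2 grow→box=[26,28)
i=27: min(r-i=1, Z[1]=0)=0; Z[27]=0
i=28: outside box; Z[28]=0

[29, 0, 1, 0, 0, 4, 0, 1, 0, 3, 0, 1, 3, 0, 1, 5, 0, 1, 0, 0, 0, 0, 1, 1, 0, 0, 2, 0, 0]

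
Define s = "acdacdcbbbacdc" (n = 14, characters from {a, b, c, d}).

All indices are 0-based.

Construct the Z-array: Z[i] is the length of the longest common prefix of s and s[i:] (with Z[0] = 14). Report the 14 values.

[14, 0, 0, 3, 0, 0, 0, 0, 0, 0, 3, 0, 0, 0]

Z[0]=14
i=1: outside box; Z[1]=0
i=2: outside box; Z[2]=0
i=3: outside box; Z[3]=3 extend→box=[3,6)
i=4: min(r-i=2, Z[1]=0)=0; Z[4]=0
i=5: min(r-i=1, Z[2]=0)=0; Z[5]=0
i=6: outside box; Z[6]=0
i=7: outside box; Z[7]=0
i=8: outside box; Z[8]=0
i=9: outside box; Z[9]=0
i=10: outside box; Z[10]=3 extend→box=[10,13)
i=11: min(r-i=2, Z[1]=0)=0; Z[11]=0
i=12: min(r-i=1, Z[2]=0)=0; Z[12]=0
i=13: outside box; Z[13]=0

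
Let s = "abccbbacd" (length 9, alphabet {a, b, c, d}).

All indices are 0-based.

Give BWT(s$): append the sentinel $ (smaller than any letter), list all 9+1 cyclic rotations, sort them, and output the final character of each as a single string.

d$bbcacbac

rank  rotation    last
    0  $abccbbacd  d
    1  abccbbacd$  $
    2  acd$abccbb  b
    3  bacd$abccb  b
    4  bbacd$abcc  c
    5  bccbbacd$a  a
    6  cbbacd$abc  c
    7  ccbbacd$ab  b
    8  cd$abccbba  a
    9  d$abccbbac  c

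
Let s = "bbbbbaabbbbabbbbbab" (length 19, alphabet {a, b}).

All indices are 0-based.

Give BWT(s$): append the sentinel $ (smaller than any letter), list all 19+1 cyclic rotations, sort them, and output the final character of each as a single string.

bbbababbbbbbbbbbba$a

rank  rotation              last
    0  $bbbbbaabbbbabbbbbab  b
    1  aabbbbabbbbbab$bbbbb  b
    2  ab$bbbbbaabbbbabbbbb  b
    3  abbbbabbbbbab$bbbbba  a
    4  abbbbbab$bbbbbaabbbb  b
    5  b$bbbbbaabbbbabbbbba  a
    6  baabbbbabbbbbab$bbbb  b
    7  bab$bbbbbaabbbbabbbb  b
    8  babbbbbab$bbbbbaabbb  b
    9  bbaabbbbabbbbbab$bbb  b
   10  bbab$bbbbbaabbbbabbb  b
   11  bbabbbbbab$bbbbbaabb  b
   12  bbbaabbbbabbbbbab$bb  b
   13  bbbab$bbbbbaabbbbabb  b
   14  bbbabbbbbab$bbbbbaab  b
   15  bbbbaabbbbabbbbbab$b  b
   16  bbbbab$bbbbbaabbbbab  b
   17  bbbbabbbbbab$bbbbbaa  a
   18  bbbbbaabbbbabbbbbab$  $
   19  bbbbbab$bbbbbaabbbba  a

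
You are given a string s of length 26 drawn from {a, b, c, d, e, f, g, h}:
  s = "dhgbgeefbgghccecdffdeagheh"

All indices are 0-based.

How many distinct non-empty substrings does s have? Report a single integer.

rank→(start, suffix):
  0 → (21, 'agheh')
  1 → (3, 'bgeefbgghccecdffdeagheh')
  2 → (8, 'bgghccecdffdeagheh')
  3 → (12, 'ccecdffdeagheh')
  4 → (15, 'cdffdeagheh')
  5 → (13, 'cecdffdeagheh')
  6 → (19, 'deagheh')
  7 → (16, 'dffdeagheh')
  8 → (0, 'dhgbgeefbgghccecdffdeagheh')
  9 → (20, 'eagheh')
  10 → (14, 'ecdffdeagheh')
  11 → (5, 'eefbgghccecdffdeagheh')
  12 → (6, 'efbgghccecdffdeagheh')
  13 → (24, 'eh')
  14 → (7, 'fbgghccecdffdeagheh')
  15 → (18, 'fdeagheh')
  16 → (17, 'ffdeagheh')
  17 → (2, 'gbgeefbgghccecdffdeagheh')
  18 → (4, 'geefbgghccecdffdeagheh')
  19 → (9, 'gghccecdffdeagheh')
  20 → (10, 'ghccecdffdeagheh')
  21 → (22, 'gheh')
  22 → (25, 'h')
  23 → (11, 'hccecdffdeagheh')
  24 → (23, 'heh')
  25 → (1, 'hgbgeefbgghccecdffdeagheh')

SA = [21, 3, 8, 12, 15, 13, 19, 16, 0, 20, 14, 5, 6, 24, 7, 18, 17, 2, 4, 9, 10, 22, 25, 11, 23, 1]
i: (SA[i-1],SA[i]) lcp shared
  1: (21,3) 0 ''
  2: (3,8) 2 'bg'
  3: (8,12) 0 ''
  4: (12,15) 1 'c'
  5: (15,13) 1 'c'
  6: (13,19) 0 ''
  7: (19,16) 1 'd'
  8: (16,0) 1 'd'
  9: (0,20) 0 ''
  10: (20,14) 1 'e'
  11: (14,5) 1 'e'
  12: (5,6) 1 'e'
  13: (6,24) 1 'e'
  14: (24,7) 0 ''
  15: (7,18) 1 'f'
  16: (18,17) 1 'f'
  17: (17,2) 0 ''
  18: (2,4) 1 'g'
  19: (4,9) 1 'g'
  20: (9,10) 1 'g'
  21: (10,22) 2 'gh'
  22: (22,25) 0 ''
  23: (25,11) 1 'h'
  24: (11,23) 1 'h'
  25: (23,1) 1 'h'

n(n+1)/2 = 26·27/2 = 351
Σ LCP = 0 + 0 + 2 + 0 + 1 + 1 + 0 + 1 + 1 + 0 + 1 + 1 + 1 + 1 + 0 + 1 + 1 + 0 + 1 + 1 + 1 + 2 + 0 + 1 + 1 + 1 = 20
distinct = 351 − 20 = 331

331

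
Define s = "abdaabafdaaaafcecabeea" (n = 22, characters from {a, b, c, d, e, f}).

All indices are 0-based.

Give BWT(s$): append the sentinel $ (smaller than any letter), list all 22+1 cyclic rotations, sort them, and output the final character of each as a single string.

rank  rotation                 last
    0  $abdaabafdaaaafcecabeea  a
    1  a$abdaabafdaaaafcecabee  e
    2  aaaafcecabeea$abdaabafd  d
    3  aaafcecabeea$abdaabafda  a
    4  aabafdaaaafcecabeea$abd  d
    5  aafcecabeea$abdaabafdaa  a
    6  abafdaaaafcecabeea$abda  a
    7  abdaabafdaaaafcecabeea$  $
    8  abeea$abdaabafdaaaafcec  c
    9  afcecabeea$abdaabafdaaa  a
   10  afdaaaafcecabeea$abdaab  b
   11  bafdaaaafcecabeea$abdaa  a
   12  bdaabafdaaaafcecabeea$a  a
   13  beea$abdaabafdaaaafceca  a
   14  cabeea$abdaabafdaaaafce  e
   15  cecabeea$abdaabafdaaaaf  f
   16  daaaafcecabeea$abdaabaf  f
   17  daabafdaaaafcecabeea$ab  b
   18  ea$abdaabafdaaaafcecabe  e
   19  ecabeea$abdaabafdaaaafc  c
   20  eea$abdaabafdaaaafcecab  b
   21  fcecabeea$abdaabafdaaaa  a
   22  fdaaaafcecabeea$abdaaba  a

aedadaa$cabaaaeffbecbaa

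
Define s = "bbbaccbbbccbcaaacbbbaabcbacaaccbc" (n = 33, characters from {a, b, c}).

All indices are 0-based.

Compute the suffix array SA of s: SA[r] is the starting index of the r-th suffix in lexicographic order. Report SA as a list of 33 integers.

sorted suffixes:
  #0 SA[0]=13  'aaacbbbaabcbacaaccbc'
  #1 SA[1]=20  'aabcbacaaccbc'
  #2 SA[2]=14  'aacbbbaabcbacaaccbc'
  #3 SA[3]=27  'aaccbc'
  #4 SA[4]=21  'abcbacaaccbc'
  #5 SA[5]=25  'acaaccbc'
  #6 SA[6]=15  'acbbbaabcbacaaccbc'
  #7 SA[7]=3  'accbbbccbcaaacbbbaabcbacaaccbc'
  #8 SA[8]=28  'accbc'
  #9 SA[9]=19  'baabcbacaaccbc'
  #10 SA[10]=24  'bacaaccbc'
  #11 SA[11]=2  'baccbbbccbcaaacbbbaabcbacaaccbc'
  #12 SA[12]=18  'bbaabcbacaaccbc'
  #13 SA[13]=1  'bbaccbbbccbcaaacbbbaabcbacaaccbc'
  #14 SA[14]=17  'bbbaabcbacaaccbc'
  #15 SA[15]=0  'bbbaccbbbccbcaaacbbbaabcbacaaccbc'
  #16 SA[16]=6  'bbbccbcaaacbbbaabcbacaaccbc'
  #17 SA[17]=7  'bbccbcaaacbbbaabcbacaaccbc'
  #18 SA[18]=31  'bc'
  #19 SA[19]=11  'bcaaacbbbaabcbacaaccbc'
  #20 SA[20]=22  'bcbacaaccbc'
  #21 SA[21]=8  'bccbcaaacbbbaabcbacaaccbc'
  #22 SA[22]=32  'c'
  #23 SA[23]=12  'caaacbbbaabcbacaaccbc'
  #24 SA[24]=26  'caaccbc'
  #25 SA[25]=23  'cbacaaccbc'
  #26 SA[26]=16  'cbbbaabcbacaaccbc'
  #27 SA[27]=5  'cbbbccbcaaacbbbaabcbacaaccbc'
  #28 SA[28]=30  'cbc'
  #29 SA[29]=10  'cbcaaacbbbaabcbacaaccbc'
  #30 SA[30]=4  'ccbbbccbcaaacbbbaabcbacaaccbc'
  #31 SA[31]=29  'ccbc'
  #32 SA[32]=9  'ccbcaaacbbbaabcbacaaccbc'

[13, 20, 14, 27, 21, 25, 15, 3, 28, 19, 24, 2, 18, 1, 17, 0, 6, 7, 31, 11, 22, 8, 32, 12, 26, 23, 16, 5, 30, 10, 4, 29, 9]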